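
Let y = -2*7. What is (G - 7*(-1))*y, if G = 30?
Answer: -518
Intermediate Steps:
y = -14
(G - 7*(-1))*y = (30 - 7*(-1))*(-14) = (30 + 7)*(-14) = 37*(-14) = -518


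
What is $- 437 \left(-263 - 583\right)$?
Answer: $369702$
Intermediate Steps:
$- 437 \left(-263 - 583\right) = \left(-437\right) \left(-846\right) = 369702$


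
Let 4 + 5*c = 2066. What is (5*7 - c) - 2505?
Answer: -14412/5 ≈ -2882.4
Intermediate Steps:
c = 2062/5 (c = -⅘ + (⅕)*2066 = -⅘ + 2066/5 = 2062/5 ≈ 412.40)
(5*7 - c) - 2505 = (5*7 - 1*2062/5) - 2505 = (35 - 2062/5) - 2505 = -1887/5 - 2505 = -14412/5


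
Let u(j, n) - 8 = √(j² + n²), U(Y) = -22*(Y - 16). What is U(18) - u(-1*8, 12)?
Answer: -52 - 4*√13 ≈ -66.422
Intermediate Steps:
U(Y) = 352 - 22*Y (U(Y) = -22*(-16 + Y) = 352 - 22*Y)
u(j, n) = 8 + √(j² + n²)
U(18) - u(-1*8, 12) = (352 - 22*18) - (8 + √((-1*8)² + 12²)) = (352 - 396) - (8 + √((-8)² + 144)) = -44 - (8 + √(64 + 144)) = -44 - (8 + √208) = -44 - (8 + 4*√13) = -44 + (-8 - 4*√13) = -52 - 4*√13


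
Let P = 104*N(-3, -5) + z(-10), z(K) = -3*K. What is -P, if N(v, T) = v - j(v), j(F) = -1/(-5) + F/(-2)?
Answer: 2294/5 ≈ 458.80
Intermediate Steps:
j(F) = ⅕ - F/2 (j(F) = -1*(-⅕) + F*(-½) = ⅕ - F/2)
N(v, T) = -⅕ + 3*v/2 (N(v, T) = v - (⅕ - v/2) = v + (-⅕ + v/2) = -⅕ + 3*v/2)
P = -2294/5 (P = 104*(-⅕ + (3/2)*(-3)) - 3*(-10) = 104*(-⅕ - 9/2) + 30 = 104*(-47/10) + 30 = -2444/5 + 30 = -2294/5 ≈ -458.80)
-P = -1*(-2294/5) = 2294/5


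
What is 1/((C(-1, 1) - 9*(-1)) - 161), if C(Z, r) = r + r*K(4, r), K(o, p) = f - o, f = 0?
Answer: -1/155 ≈ -0.0064516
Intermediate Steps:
K(o, p) = -o (K(o, p) = 0 - o = -o)
C(Z, r) = -3*r (C(Z, r) = r + r*(-1*4) = r + r*(-4) = r - 4*r = -3*r)
1/((C(-1, 1) - 9*(-1)) - 161) = 1/((-3*1 - 9*(-1)) - 161) = 1/((-3 + 9) - 161) = 1/(6 - 161) = 1/(-155) = -1/155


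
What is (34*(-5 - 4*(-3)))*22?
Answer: 5236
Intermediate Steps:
(34*(-5 - 4*(-3)))*22 = (34*(-5 + 12))*22 = (34*7)*22 = 238*22 = 5236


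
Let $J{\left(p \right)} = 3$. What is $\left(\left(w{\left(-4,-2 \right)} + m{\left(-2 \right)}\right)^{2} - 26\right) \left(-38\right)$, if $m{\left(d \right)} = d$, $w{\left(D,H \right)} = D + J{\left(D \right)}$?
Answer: $646$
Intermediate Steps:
$w{\left(D,H \right)} = 3 + D$ ($w{\left(D,H \right)} = D + 3 = 3 + D$)
$\left(\left(w{\left(-4,-2 \right)} + m{\left(-2 \right)}\right)^{2} - 26\right) \left(-38\right) = \left(\left(\left(3 - 4\right) - 2\right)^{2} - 26\right) \left(-38\right) = \left(\left(-1 - 2\right)^{2} - 26\right) \left(-38\right) = \left(\left(-3\right)^{2} - 26\right) \left(-38\right) = \left(9 - 26\right) \left(-38\right) = \left(-17\right) \left(-38\right) = 646$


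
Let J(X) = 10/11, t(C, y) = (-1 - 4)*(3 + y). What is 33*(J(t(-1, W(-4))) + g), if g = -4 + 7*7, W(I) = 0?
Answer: 1515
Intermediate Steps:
g = 45 (g = -4 + 49 = 45)
t(C, y) = -15 - 5*y (t(C, y) = -5*(3 + y) = -15 - 5*y)
J(X) = 10/11 (J(X) = 10*(1/11) = 10/11)
33*(J(t(-1, W(-4))) + g) = 33*(10/11 + 45) = 33*(505/11) = 1515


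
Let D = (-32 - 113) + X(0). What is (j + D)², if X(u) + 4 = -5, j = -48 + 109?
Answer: 8649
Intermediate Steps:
j = 61
X(u) = -9 (X(u) = -4 - 5 = -9)
D = -154 (D = (-32 - 113) - 9 = -145 - 9 = -154)
(j + D)² = (61 - 154)² = (-93)² = 8649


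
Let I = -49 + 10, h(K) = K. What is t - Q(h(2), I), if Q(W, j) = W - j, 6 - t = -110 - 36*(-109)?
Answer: -3849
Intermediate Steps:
I = -39
t = -3808 (t = 6 - (-110 - 36*(-109)) = 6 - (-110 + 3924) = 6 - 1*3814 = 6 - 3814 = -3808)
t - Q(h(2), I) = -3808 - (2 - 1*(-39)) = -3808 - (2 + 39) = -3808 - 1*41 = -3808 - 41 = -3849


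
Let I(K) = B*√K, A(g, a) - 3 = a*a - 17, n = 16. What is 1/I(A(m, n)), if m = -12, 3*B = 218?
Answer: 3*√2/4796 ≈ 0.00088462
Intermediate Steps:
B = 218/3 (B = (⅓)*218 = 218/3 ≈ 72.667)
A(g, a) = -14 + a² (A(g, a) = 3 + (a*a - 17) = 3 + (a² - 17) = 3 + (-17 + a²) = -14 + a²)
I(K) = 218*√K/3
1/I(A(m, n)) = 1/(218*√(-14 + 16²)/3) = 1/(218*√(-14 + 256)/3) = 1/(218*√242/3) = 1/(218*(11*√2)/3) = 1/(2398*√2/3) = 3*√2/4796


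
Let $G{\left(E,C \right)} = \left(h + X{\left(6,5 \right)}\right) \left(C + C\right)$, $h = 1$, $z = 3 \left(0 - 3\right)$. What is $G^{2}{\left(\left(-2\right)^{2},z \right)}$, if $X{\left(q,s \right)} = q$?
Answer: $15876$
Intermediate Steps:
$z = -9$ ($z = 3 \left(-3\right) = -9$)
$G{\left(E,C \right)} = 14 C$ ($G{\left(E,C \right)} = \left(1 + 6\right) \left(C + C\right) = 7 \cdot 2 C = 14 C$)
$G^{2}{\left(\left(-2\right)^{2},z \right)} = \left(14 \left(-9\right)\right)^{2} = \left(-126\right)^{2} = 15876$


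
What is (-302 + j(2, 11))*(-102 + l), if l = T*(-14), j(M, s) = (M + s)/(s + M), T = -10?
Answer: -11438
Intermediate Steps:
j(M, s) = 1 (j(M, s) = (M + s)/(M + s) = 1)
l = 140 (l = -10*(-14) = 140)
(-302 + j(2, 11))*(-102 + l) = (-302 + 1)*(-102 + 140) = -301*38 = -11438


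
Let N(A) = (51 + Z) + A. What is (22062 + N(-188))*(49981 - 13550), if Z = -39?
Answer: 797328866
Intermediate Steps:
N(A) = 12 + A (N(A) = (51 - 39) + A = 12 + A)
(22062 + N(-188))*(49981 - 13550) = (22062 + (12 - 188))*(49981 - 13550) = (22062 - 176)*36431 = 21886*36431 = 797328866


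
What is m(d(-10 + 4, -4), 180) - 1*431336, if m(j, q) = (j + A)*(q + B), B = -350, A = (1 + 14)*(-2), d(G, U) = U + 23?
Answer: -429466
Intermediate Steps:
d(G, U) = 23 + U
A = -30 (A = 15*(-2) = -30)
m(j, q) = (-350 + q)*(-30 + j) (m(j, q) = (j - 30)*(q - 350) = (-30 + j)*(-350 + q) = (-350 + q)*(-30 + j))
m(d(-10 + 4, -4), 180) - 1*431336 = (10500 - 350*(23 - 4) - 30*180 + (23 - 4)*180) - 1*431336 = (10500 - 350*19 - 5400 + 19*180) - 431336 = (10500 - 6650 - 5400 + 3420) - 431336 = 1870 - 431336 = -429466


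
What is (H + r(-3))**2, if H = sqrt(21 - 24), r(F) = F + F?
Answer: (6 - I*sqrt(3))**2 ≈ 33.0 - 20.785*I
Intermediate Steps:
r(F) = 2*F
H = I*sqrt(3) (H = sqrt(-3) = I*sqrt(3) ≈ 1.732*I)
(H + r(-3))**2 = (I*sqrt(3) + 2*(-3))**2 = (I*sqrt(3) - 6)**2 = (-6 + I*sqrt(3))**2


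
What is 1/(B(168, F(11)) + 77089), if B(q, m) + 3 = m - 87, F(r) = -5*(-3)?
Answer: 1/77014 ≈ 1.2985e-5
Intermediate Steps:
F(r) = 15
B(q, m) = -90 + m (B(q, m) = -3 + (m - 87) = -3 + (-87 + m) = -90 + m)
1/(B(168, F(11)) + 77089) = 1/((-90 + 15) + 77089) = 1/(-75 + 77089) = 1/77014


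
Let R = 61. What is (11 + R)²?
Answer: 5184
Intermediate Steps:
(11 + R)² = (11 + 61)² = 72² = 5184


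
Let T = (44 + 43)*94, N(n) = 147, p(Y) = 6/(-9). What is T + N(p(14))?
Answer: 8325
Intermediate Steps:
p(Y) = -⅔ (p(Y) = 6*(-⅑) = -⅔)
T = 8178 (T = 87*94 = 8178)
T + N(p(14)) = 8178 + 147 = 8325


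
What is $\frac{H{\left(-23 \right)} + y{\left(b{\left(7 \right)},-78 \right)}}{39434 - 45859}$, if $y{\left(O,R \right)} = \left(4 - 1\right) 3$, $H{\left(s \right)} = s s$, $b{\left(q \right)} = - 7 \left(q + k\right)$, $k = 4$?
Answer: $- \frac{538}{6425} \approx -0.083735$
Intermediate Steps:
$b{\left(q \right)} = -28 - 7 q$ ($b{\left(q \right)} = - 7 \left(q + 4\right) = - 7 \left(4 + q\right) = -28 - 7 q$)
$H{\left(s \right)} = s^{2}$
$y{\left(O,R \right)} = 9$ ($y{\left(O,R \right)} = 3 \cdot 3 = 9$)
$\frac{H{\left(-23 \right)} + y{\left(b{\left(7 \right)},-78 \right)}}{39434 - 45859} = \frac{\left(-23\right)^{2} + 9}{39434 - 45859} = \frac{529 + 9}{-6425} = 538 \left(- \frac{1}{6425}\right) = - \frac{538}{6425}$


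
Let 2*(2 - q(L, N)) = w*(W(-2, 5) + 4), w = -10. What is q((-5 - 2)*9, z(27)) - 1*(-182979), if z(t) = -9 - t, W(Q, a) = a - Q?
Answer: 183036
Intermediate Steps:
q(L, N) = 57 (q(L, N) = 2 - (-5)*((5 - 1*(-2)) + 4) = 2 - (-5)*((5 + 2) + 4) = 2 - (-5)*(7 + 4) = 2 - (-5)*11 = 2 - 1/2*(-110) = 2 + 55 = 57)
q((-5 - 2)*9, z(27)) - 1*(-182979) = 57 - 1*(-182979) = 57 + 182979 = 183036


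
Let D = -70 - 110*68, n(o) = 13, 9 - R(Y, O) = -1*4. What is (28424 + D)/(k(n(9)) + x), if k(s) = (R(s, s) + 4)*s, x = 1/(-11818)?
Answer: 35241276/373111 ≈ 94.453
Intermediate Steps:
R(Y, O) = 13 (R(Y, O) = 9 - (-1)*4 = 9 - 1*(-4) = 9 + 4 = 13)
x = -1/11818 ≈ -8.4617e-5
k(s) = 17*s (k(s) = (13 + 4)*s = 17*s)
D = -7550 (D = -70 - 7480 = -7550)
(28424 + D)/(k(n(9)) + x) = (28424 - 7550)/(17*13 - 1/11818) = 20874/(221 - 1/11818) = 20874/(2611777/11818) = 20874*(11818/2611777) = 35241276/373111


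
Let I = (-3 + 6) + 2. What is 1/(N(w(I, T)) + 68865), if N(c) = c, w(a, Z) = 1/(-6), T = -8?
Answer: 6/413189 ≈ 1.4521e-5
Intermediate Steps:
I = 5 (I = 3 + 2 = 5)
w(a, Z) = -⅙
1/(N(w(I, T)) + 68865) = 1/(-⅙ + 68865) = 1/(413189/6) = 6/413189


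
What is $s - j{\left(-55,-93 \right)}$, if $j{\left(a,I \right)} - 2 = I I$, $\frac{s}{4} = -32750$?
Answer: $-139651$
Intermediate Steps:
$s = -131000$ ($s = 4 \left(-32750\right) = -131000$)
$j{\left(a,I \right)} = 2 + I^{2}$ ($j{\left(a,I \right)} = 2 + I I = 2 + I^{2}$)
$s - j{\left(-55,-93 \right)} = -131000 - \left(2 + \left(-93\right)^{2}\right) = -131000 - \left(2 + 8649\right) = -131000 - 8651 = -139651$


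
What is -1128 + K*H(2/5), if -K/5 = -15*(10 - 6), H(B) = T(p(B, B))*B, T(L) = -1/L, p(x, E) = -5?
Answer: -1104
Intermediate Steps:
H(B) = B/5 (H(B) = (-1/(-5))*B = (-1*(-⅕))*B = B/5)
K = 300 (K = -(-75)*(10 - 6) = -(-75)*4 = -5*(-60) = 300)
-1128 + K*H(2/5) = -1128 + 300*((2/5)/5) = -1128 + 300*((2*(⅕))/5) = -1128 + 300*((⅕)*(⅖)) = -1128 + 300*(2/25) = -1128 + 24 = -1104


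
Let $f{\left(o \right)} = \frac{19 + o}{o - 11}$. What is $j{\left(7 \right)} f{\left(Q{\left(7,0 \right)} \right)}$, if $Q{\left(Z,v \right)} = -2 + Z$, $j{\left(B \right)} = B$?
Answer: $-28$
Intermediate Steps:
$f{\left(o \right)} = \frac{19 + o}{-11 + o}$
$j{\left(7 \right)} f{\left(Q{\left(7,0 \right)} \right)} = 7 \frac{19 + \left(-2 + 7\right)}{-11 + \left(-2 + 7\right)} = 7 \frac{19 + 5}{-11 + 5} = 7 \frac{1}{-6} \cdot 24 = 7 \left(\left(- \frac{1}{6}\right) 24\right) = 7 \left(-4\right) = -28$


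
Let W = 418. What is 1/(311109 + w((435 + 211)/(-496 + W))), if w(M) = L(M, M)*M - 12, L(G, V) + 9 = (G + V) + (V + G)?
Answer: 1521/473709226 ≈ 3.2108e-6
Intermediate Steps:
L(G, V) = -9 + 2*G + 2*V (L(G, V) = -9 + ((G + V) + (V + G)) = -9 + ((G + V) + (G + V)) = -9 + (2*G + 2*V) = -9 + 2*G + 2*V)
w(M) = -12 + M*(-9 + 4*M) (w(M) = (-9 + 2*M + 2*M)*M - 12 = (-9 + 4*M)*M - 12 = M*(-9 + 4*M) - 12 = -12 + M*(-9 + 4*M))
1/(311109 + w((435 + 211)/(-496 + W))) = 1/(311109 + (-12 + ((435 + 211)/(-496 + 418))*(-9 + 4*((435 + 211)/(-496 + 418))))) = 1/(311109 + (-12 + (646/(-78))*(-9 + 4*(646/(-78))))) = 1/(311109 + (-12 + (646*(-1/78))*(-9 + 4*(646*(-1/78))))) = 1/(311109 + (-12 - 323*(-9 + 4*(-323/39))/39)) = 1/(311109 + (-12 - 323*(-9 - 1292/39)/39)) = 1/(311109 + (-12 - 323/39*(-1643/39))) = 1/(311109 + (-12 + 530689/1521)) = 1/(311109 + 512437/1521) = 1/(473709226/1521) = 1521/473709226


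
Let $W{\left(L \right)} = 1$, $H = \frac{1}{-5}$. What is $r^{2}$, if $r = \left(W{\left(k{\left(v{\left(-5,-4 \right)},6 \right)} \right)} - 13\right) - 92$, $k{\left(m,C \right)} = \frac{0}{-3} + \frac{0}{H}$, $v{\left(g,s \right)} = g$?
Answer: $10816$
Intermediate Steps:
$H = - \frac{1}{5} \approx -0.2$
$k{\left(m,C \right)} = 0$ ($k{\left(m,C \right)} = \frac{0}{-3} + \frac{0}{- \frac{1}{5}} = 0 \left(- \frac{1}{3}\right) + 0 \left(-5\right) = 0 + 0 = 0$)
$r = -104$ ($r = \left(1 - 13\right) - 92 = -12 - 92 = -104$)
$r^{2} = \left(-104\right)^{2} = 10816$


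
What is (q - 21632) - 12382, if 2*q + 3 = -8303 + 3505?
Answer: -72829/2 ≈ -36415.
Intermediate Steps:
q = -4801/2 (q = -3/2 + (-8303 + 3505)/2 = -3/2 + (½)*(-4798) = -3/2 - 2399 = -4801/2 ≈ -2400.5)
(q - 21632) - 12382 = (-4801/2 - 21632) - 12382 = -48065/2 - 12382 = -72829/2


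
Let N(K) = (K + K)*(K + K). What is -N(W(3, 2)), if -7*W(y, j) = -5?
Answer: -100/49 ≈ -2.0408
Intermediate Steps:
W(y, j) = 5/7 (W(y, j) = -⅐*(-5) = 5/7)
N(K) = 4*K² (N(K) = (2*K)*(2*K) = 4*K²)
-N(W(3, 2)) = -4*(5/7)² = -4*25/49 = -1*100/49 = -100/49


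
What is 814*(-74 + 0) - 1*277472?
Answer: -337708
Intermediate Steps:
814*(-74 + 0) - 1*277472 = 814*(-74) - 277472 = -60236 - 277472 = -337708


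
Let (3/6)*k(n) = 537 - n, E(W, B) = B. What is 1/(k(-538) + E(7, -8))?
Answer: 1/2142 ≈ 0.00046685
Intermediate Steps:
k(n) = 1074 - 2*n (k(n) = 2*(537 - n) = 1074 - 2*n)
1/(k(-538) + E(7, -8)) = 1/((1074 - 2*(-538)) - 8) = 1/((1074 + 1076) - 8) = 1/(2150 - 8) = 1/2142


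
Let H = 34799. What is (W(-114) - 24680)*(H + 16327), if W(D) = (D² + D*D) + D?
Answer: 61248948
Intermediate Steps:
W(D) = D + 2*D² (W(D) = (D² + D²) + D = 2*D² + D = D + 2*D²)
(W(-114) - 24680)*(H + 16327) = (-114*(1 + 2*(-114)) - 24680)*(34799 + 16327) = (-114*(1 - 228) - 24680)*51126 = (-114*(-227) - 24680)*51126 = (25878 - 24680)*51126 = 1198*51126 = 61248948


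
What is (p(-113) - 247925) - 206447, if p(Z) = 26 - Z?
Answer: -454233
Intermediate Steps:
(p(-113) - 247925) - 206447 = ((26 - 1*(-113)) - 247925) - 206447 = ((26 + 113) - 247925) - 206447 = (139 - 247925) - 206447 = -247786 - 206447 = -454233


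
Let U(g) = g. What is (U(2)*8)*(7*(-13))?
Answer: -1456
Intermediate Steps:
(U(2)*8)*(7*(-13)) = (2*8)*(7*(-13)) = 16*(-91) = -1456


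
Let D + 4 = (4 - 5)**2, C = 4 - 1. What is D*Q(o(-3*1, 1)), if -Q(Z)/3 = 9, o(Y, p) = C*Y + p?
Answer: 81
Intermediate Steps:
C = 3
o(Y, p) = p + 3*Y (o(Y, p) = 3*Y + p = p + 3*Y)
Q(Z) = -27 (Q(Z) = -3*9 = -27)
D = -3 (D = -4 + (4 - 5)**2 = -4 + (-1)**2 = -4 + 1 = -3)
D*Q(o(-3*1, 1)) = -3*(-27) = 81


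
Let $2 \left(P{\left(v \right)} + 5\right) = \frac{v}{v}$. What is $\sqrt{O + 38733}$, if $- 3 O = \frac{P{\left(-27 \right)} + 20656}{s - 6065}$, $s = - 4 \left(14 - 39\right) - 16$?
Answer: $\frac{\sqrt{49882033109526}}{35886} \approx 196.81$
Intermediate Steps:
$P{\left(v \right)} = - \frac{9}{2}$ ($P{\left(v \right)} = -5 + \frac{v \frac{1}{v}}{2} = -5 + \frac{1}{2} \cdot 1 = -5 + \frac{1}{2} = - \frac{9}{2}$)
$s = 84$ ($s = - 4 \left(14 - 39\right) - 16 = \left(-4\right) \left(-25\right) - 16 = 100 - 16 = 84$)
$O = \frac{41303}{35886}$ ($O = - \frac{\left(- \frac{9}{2} + 20656\right) \frac{1}{84 - 6065}}{3} = - \frac{\frac{41303}{2} \frac{1}{-5981}}{3} = - \frac{\frac{41303}{2} \left(- \frac{1}{5981}\right)}{3} = \left(- \frac{1}{3}\right) \left(- \frac{41303}{11962}\right) = \frac{41303}{35886} \approx 1.1509$)
$\sqrt{O + 38733} = \sqrt{\frac{41303}{35886} + 38733} = \sqrt{\frac{1390013741}{35886}} = \frac{\sqrt{49882033109526}}{35886}$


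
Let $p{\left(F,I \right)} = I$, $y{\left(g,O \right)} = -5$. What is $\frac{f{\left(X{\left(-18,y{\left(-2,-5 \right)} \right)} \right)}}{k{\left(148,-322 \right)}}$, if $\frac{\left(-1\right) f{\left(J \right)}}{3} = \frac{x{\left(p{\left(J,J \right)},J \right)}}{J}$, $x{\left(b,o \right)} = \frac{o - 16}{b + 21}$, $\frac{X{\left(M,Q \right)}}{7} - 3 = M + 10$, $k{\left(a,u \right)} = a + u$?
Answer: $- \frac{51}{28420} \approx -0.0017945$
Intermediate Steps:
$X{\left(M,Q \right)} = 91 + 7 M$ ($X{\left(M,Q \right)} = 21 + 7 \left(M + 10\right) = 21 + 7 \left(10 + M\right) = 21 + \left(70 + 7 M\right) = 91 + 7 M$)
$x{\left(b,o \right)} = \frac{-16 + o}{21 + b}$
$f{\left(J \right)} = - \frac{3 \left(-16 + J\right)}{J \left(21 + J\right)}$ ($f{\left(J \right)} = - 3 \frac{\frac{1}{21 + J} \left(-16 + J\right)}{J} = - 3 \frac{-16 + J}{J \left(21 + J\right)} = - \frac{3 \left(-16 + J\right)}{J \left(21 + J\right)}$)
$\frac{f{\left(X{\left(-18,y{\left(-2,-5 \right)} \right)} \right)}}{k{\left(148,-322 \right)}} = \frac{3 \frac{1}{91 + 7 \left(-18\right)} \frac{1}{21 + \left(91 + 7 \left(-18\right)\right)} \left(16 - \left(91 + 7 \left(-18\right)\right)\right)}{148 - 322} = \frac{3 \frac{1}{91 - 126} \frac{1}{21 + \left(91 - 126\right)} \left(16 - \left(91 - 126\right)\right)}{-174} = \frac{3 \left(16 - -35\right)}{\left(-35\right) \left(21 - 35\right)} \left(- \frac{1}{174}\right) = 3 \left(- \frac{1}{35}\right) \frac{1}{-14} \left(16 + 35\right) \left(- \frac{1}{174}\right) = 3 \left(- \frac{1}{35}\right) \left(- \frac{1}{14}\right) 51 \left(- \frac{1}{174}\right) = \frac{153}{490} \left(- \frac{1}{174}\right) = - \frac{51}{28420}$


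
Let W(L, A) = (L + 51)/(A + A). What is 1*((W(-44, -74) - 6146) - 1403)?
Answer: -1117259/148 ≈ -7549.0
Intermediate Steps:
W(L, A) = (51 + L)/(2*A) (W(L, A) = (51 + L)/((2*A)) = (51 + L)*(1/(2*A)) = (51 + L)/(2*A))
1*((W(-44, -74) - 6146) - 1403) = 1*(((½)*(51 - 44)/(-74) - 6146) - 1403) = 1*(((½)*(-1/74)*7 - 6146) - 1403) = 1*((-7/148 - 6146) - 1403) = 1*(-909615/148 - 1403) = 1*(-1117259/148) = -1117259/148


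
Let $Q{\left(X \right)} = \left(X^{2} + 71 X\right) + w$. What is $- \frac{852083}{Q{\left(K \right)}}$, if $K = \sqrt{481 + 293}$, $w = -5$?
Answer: $\frac{655251827}{3310373} - \frac{181493679 \sqrt{86}}{3310373} \approx -310.49$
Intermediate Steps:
$K = 3 \sqrt{86}$ ($K = \sqrt{774} = 3 \sqrt{86} \approx 27.821$)
$Q{\left(X \right)} = -5 + X^{2} + 71 X$ ($Q{\left(X \right)} = \left(X^{2} + 71 X\right) - 5 = -5 + X^{2} + 71 X$)
$- \frac{852083}{Q{\left(K \right)}} = - \frac{852083}{-5 + \left(3 \sqrt{86}\right)^{2} + 71 \cdot 3 \sqrt{86}} = - \frac{852083}{-5 + 774 + 213 \sqrt{86}} = - \frac{852083}{769 + 213 \sqrt{86}}$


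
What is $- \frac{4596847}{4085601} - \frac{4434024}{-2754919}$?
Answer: $\frac{5451711748031}{11255499821319} \approx 0.48436$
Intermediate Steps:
$- \frac{4596847}{4085601} - \frac{4434024}{-2754919} = \left(-4596847\right) \frac{1}{4085601} - - \frac{4434024}{2754919} = - \frac{4596847}{4085601} + \frac{4434024}{2754919} = \frac{5451711748031}{11255499821319}$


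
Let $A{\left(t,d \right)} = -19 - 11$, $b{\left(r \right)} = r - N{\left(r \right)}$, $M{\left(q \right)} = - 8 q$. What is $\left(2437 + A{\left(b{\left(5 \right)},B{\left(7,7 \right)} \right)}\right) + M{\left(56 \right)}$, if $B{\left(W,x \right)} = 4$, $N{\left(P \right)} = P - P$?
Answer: $1959$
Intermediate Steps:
$N{\left(P \right)} = 0$
$b{\left(r \right)} = r$ ($b{\left(r \right)} = r - 0 = r + 0 = r$)
$A{\left(t,d \right)} = -30$
$\left(2437 + A{\left(b{\left(5 \right)},B{\left(7,7 \right)} \right)}\right) + M{\left(56 \right)} = \left(2437 - 30\right) - 448 = 2407 - 448 = 1959$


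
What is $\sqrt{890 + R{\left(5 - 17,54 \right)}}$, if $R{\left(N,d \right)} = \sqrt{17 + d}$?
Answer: $\sqrt{890 + \sqrt{71}} \approx 29.974$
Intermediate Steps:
$\sqrt{890 + R{\left(5 - 17,54 \right)}} = \sqrt{890 + \sqrt{17 + 54}} = \sqrt{890 + \sqrt{71}}$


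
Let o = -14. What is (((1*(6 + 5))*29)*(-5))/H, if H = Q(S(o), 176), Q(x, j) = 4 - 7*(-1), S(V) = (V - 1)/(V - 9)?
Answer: -145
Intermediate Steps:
S(V) = (-1 + V)/(-9 + V)
Q(x, j) = 11 (Q(x, j) = 4 + 7 = 11)
H = 11
(((1*(6 + 5))*29)*(-5))/H = (((1*(6 + 5))*29)*(-5))/11 = (((1*11)*29)*(-5))*(1/11) = ((11*29)*(-5))*(1/11) = (319*(-5))*(1/11) = -1595*1/11 = -145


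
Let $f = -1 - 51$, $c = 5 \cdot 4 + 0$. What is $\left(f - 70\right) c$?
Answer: $-2440$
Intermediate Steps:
$c = 20$ ($c = 20 + 0 = 20$)
$f = -52$
$\left(f - 70\right) c = \left(-52 - 70\right) 20 = \left(-122\right) 20 = -2440$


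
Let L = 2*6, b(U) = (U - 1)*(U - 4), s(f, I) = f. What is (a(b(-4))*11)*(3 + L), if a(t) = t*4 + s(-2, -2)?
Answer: 26070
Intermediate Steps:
b(U) = (-1 + U)*(-4 + U)
a(t) = -2 + 4*t (a(t) = t*4 - 2 = 4*t - 2 = -2 + 4*t)
L = 12
(a(b(-4))*11)*(3 + L) = ((-2 + 4*(4 + (-4)² - 5*(-4)))*11)*(3 + 12) = ((-2 + 4*(4 + 16 + 20))*11)*15 = ((-2 + 4*40)*11)*15 = ((-2 + 160)*11)*15 = (158*11)*15 = 1738*15 = 26070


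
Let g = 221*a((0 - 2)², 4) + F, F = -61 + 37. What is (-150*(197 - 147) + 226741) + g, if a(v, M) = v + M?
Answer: 220985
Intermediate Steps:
a(v, M) = M + v
F = -24
g = 1744 (g = 221*(4 + (0 - 2)²) - 24 = 221*(4 + (-2)²) - 24 = 221*(4 + 4) - 24 = 221*8 - 24 = 1768 - 24 = 1744)
(-150*(197 - 147) + 226741) + g = (-150*(197 - 147) + 226741) + 1744 = (-150*50 + 226741) + 1744 = (-7500 + 226741) + 1744 = 219241 + 1744 = 220985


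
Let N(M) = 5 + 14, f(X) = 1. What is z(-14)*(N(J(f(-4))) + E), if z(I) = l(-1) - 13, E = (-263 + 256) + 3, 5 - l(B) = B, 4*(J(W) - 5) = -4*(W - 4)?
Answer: -105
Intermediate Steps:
J(W) = 9 - W (J(W) = 5 + (-4*(W - 4))/4 = 5 + (-4*(-4 + W))/4 = 5 + (16 - 4*W)/4 = 5 + (4 - W) = 9 - W)
l(B) = 5 - B
E = -4 (E = -7 + 3 = -4)
z(I) = -7 (z(I) = (5 - 1*(-1)) - 13 = (5 + 1) - 13 = 6 - 13 = -7)
N(M) = 19
z(-14)*(N(J(f(-4))) + E) = -7*(19 - 4) = -7*15 = -105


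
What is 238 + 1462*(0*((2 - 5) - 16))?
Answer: 238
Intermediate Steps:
238 + 1462*(0*((2 - 5) - 16)) = 238 + 1462*(0*(-3 - 16)) = 238 + 1462*(0*(-19)) = 238 + 1462*0 = 238 + 0 = 238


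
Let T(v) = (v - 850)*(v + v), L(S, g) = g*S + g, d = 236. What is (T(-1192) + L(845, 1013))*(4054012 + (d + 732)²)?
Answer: 28574309970536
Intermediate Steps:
L(S, g) = g + S*g (L(S, g) = S*g + g = g + S*g)
T(v) = 2*v*(-850 + v) (T(v) = (-850 + v)*(2*v) = 2*v*(-850 + v))
(T(-1192) + L(845, 1013))*(4054012 + (d + 732)²) = (2*(-1192)*(-850 - 1192) + 1013*(1 + 845))*(4054012 + (236 + 732)²) = (2*(-1192)*(-2042) + 1013*846)*(4054012 + 968²) = (4868128 + 856998)*(4054012 + 937024) = 5725126*4991036 = 28574309970536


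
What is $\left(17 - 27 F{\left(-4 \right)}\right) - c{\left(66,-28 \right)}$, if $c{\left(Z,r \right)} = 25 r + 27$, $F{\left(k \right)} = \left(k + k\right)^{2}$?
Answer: $-1038$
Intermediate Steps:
$F{\left(k \right)} = 4 k^{2}$ ($F{\left(k \right)} = \left(2 k\right)^{2} = 4 k^{2}$)
$c{\left(Z,r \right)} = 27 + 25 r$
$\left(17 - 27 F{\left(-4 \right)}\right) - c{\left(66,-28 \right)} = \left(17 - 27 \cdot 4 \left(-4\right)^{2}\right) - \left(27 + 25 \left(-28\right)\right) = \left(17 - 27 \cdot 4 \cdot 16\right) - \left(27 - 700\right) = \left(17 - 1728\right) - -673 = \left(17 - 1728\right) + 673 = -1711 + 673 = -1038$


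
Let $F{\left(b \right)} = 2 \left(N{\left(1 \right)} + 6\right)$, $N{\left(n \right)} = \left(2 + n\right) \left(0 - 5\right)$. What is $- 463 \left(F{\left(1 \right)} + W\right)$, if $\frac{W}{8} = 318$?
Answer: $-1169538$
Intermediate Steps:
$W = 2544$ ($W = 8 \cdot 318 = 2544$)
$N{\left(n \right)} = -10 - 5 n$ ($N{\left(n \right)} = \left(2 + n\right) \left(-5\right) = -10 - 5 n$)
$F{\left(b \right)} = -18$ ($F{\left(b \right)} = 2 \left(\left(-10 - 5\right) + 6\right) = 2 \left(-15 + 6\right) = 2 \left(-9\right) = -18$)
$- 463 \left(F{\left(1 \right)} + W\right) = - 463 \left(-18 + 2544\right) = \left(-463\right) 2526 = -1169538$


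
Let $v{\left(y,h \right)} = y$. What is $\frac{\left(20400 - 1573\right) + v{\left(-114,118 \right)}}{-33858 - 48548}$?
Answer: $- \frac{18713}{82406} \approx -0.22708$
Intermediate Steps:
$\frac{\left(20400 - 1573\right) + v{\left(-114,118 \right)}}{-33858 - 48548} = \frac{\left(20400 - 1573\right) - 114}{-33858 - 48548} = \frac{\left(20400 - 1573\right) - 114}{-82406} = \left(18827 - 114\right) \left(- \frac{1}{82406}\right) = 18713 \left(- \frac{1}{82406}\right) = - \frac{18713}{82406}$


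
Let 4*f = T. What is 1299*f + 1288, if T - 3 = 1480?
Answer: 1931569/4 ≈ 4.8289e+5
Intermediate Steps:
T = 1483 (T = 3 + 1480 = 1483)
f = 1483/4 (f = (1/4)*1483 = 1483/4 ≈ 370.75)
1299*f + 1288 = 1299*(1483/4) + 1288 = 1926417/4 + 1288 = 1931569/4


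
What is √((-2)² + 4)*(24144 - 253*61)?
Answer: 17422*√2 ≈ 24638.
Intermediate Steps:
√((-2)² + 4)*(24144 - 253*61) = √(4 + 4)*(24144 - 15433) = √8*8711 = (2*√2)*8711 = 17422*√2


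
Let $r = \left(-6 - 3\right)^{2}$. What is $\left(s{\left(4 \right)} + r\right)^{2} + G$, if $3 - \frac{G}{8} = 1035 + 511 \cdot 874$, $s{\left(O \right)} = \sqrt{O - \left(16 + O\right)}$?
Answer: $-3574623 + 648 i \approx -3.5746 \cdot 10^{6} + 648.0 i$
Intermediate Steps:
$s{\left(O \right)} = 4 i$ ($s{\left(O \right)} = \sqrt{-16} = 4 i$)
$r = 81$ ($r = \left(-9\right)^{2} = 81$)
$G = -3581168$ ($G = 24 - 8 \left(1035 + 511 \cdot 874\right) = 24 - 8 \left(1035 + 446614\right) = 24 - 3581192 = -3581168$)
$\left(s{\left(4 \right)} + r\right)^{2} + G = \left(4 i + 81\right)^{2} - 3581168 = \left(81 + 4 i\right)^{2} - 3581168 = -3581168 + \left(81 + 4 i\right)^{2}$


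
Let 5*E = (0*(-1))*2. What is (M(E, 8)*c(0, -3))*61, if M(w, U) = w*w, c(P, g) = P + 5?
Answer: 0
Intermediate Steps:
c(P, g) = 5 + P
E = 0 (E = ((0*(-1))*2)/5 = (0*2)/5 = (⅕)*0 = 0)
M(w, U) = w²
(M(E, 8)*c(0, -3))*61 = (0²*(5 + 0))*61 = (0*5)*61 = 0*61 = 0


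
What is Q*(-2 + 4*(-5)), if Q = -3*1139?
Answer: 75174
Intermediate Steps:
Q = -3417
Q*(-2 + 4*(-5)) = -3417*(-2 + 4*(-5)) = -3417*(-2 - 20) = -3417*(-22) = 75174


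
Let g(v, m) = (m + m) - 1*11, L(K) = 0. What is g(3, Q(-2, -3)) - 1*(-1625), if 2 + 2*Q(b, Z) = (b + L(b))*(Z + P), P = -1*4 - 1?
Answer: 1628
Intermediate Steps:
P = -5 (P = -4 - 1 = -5)
Q(b, Z) = -1 + b*(-5 + Z)/2 (Q(b, Z) = -1 + ((b + 0)*(Z - 5))/2 = -1 + (b*(-5 + Z))/2 = -1 + b*(-5 + Z)/2)
g(v, m) = -11 + 2*m (g(v, m) = 2*m - 11 = -11 + 2*m)
g(3, Q(-2, -3)) - 1*(-1625) = (-11 + 2*(-1 - 5/2*(-2) + (1/2)*(-3)*(-2))) - 1*(-1625) = (-11 + 2*(-1 + 5 + 3)) + 1625 = (-11 + 2*7) + 1625 = (-11 + 14) + 1625 = 3 + 1625 = 1628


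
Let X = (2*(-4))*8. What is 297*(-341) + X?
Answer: -101341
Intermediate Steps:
X = -64 (X = -8*8 = -64)
297*(-341) + X = 297*(-341) - 64 = -101277 - 64 = -101341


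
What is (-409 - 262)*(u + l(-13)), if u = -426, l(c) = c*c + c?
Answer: 181170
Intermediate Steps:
l(c) = c + c² (l(c) = c² + c = c + c²)
(-409 - 262)*(u + l(-13)) = (-409 - 262)*(-426 - 13*(1 - 13)) = -671*(-426 - 13*(-12)) = -671*(-426 + 156) = -671*(-270) = 181170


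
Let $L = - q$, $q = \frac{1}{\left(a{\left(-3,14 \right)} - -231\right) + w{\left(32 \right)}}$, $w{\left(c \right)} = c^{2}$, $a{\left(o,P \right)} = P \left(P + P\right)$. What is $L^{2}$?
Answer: $\frac{1}{2712609} \approx 3.6865 \cdot 10^{-7}$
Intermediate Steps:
$a{\left(o,P \right)} = 2 P^{2}$ ($a{\left(o,P \right)} = P 2 P = 2 P^{2}$)
$q = \frac{1}{1647}$ ($q = \frac{1}{\left(2 \cdot 14^{2} - -231\right) + 32^{2}} = \frac{1}{\left(2 \cdot 196 + 231\right) + 1024} = \frac{1}{\left(392 + 231\right) + 1024} = \frac{1}{623 + 1024} = \frac{1}{1647} \approx 0.00060716$)
$L = - \frac{1}{1647}$ ($L = \left(-1\right) \frac{1}{1647} = - \frac{1}{1647} \approx -0.00060716$)
$L^{2} = \left(- \frac{1}{1647}\right)^{2} = \frac{1}{2712609}$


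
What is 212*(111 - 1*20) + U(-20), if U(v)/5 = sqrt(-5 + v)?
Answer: 19292 + 25*I ≈ 19292.0 + 25.0*I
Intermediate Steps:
U(v) = 5*sqrt(-5 + v)
212*(111 - 1*20) + U(-20) = 212*(111 - 1*20) + 5*sqrt(-5 - 20) = 212*(111 - 20) + 5*sqrt(-25) = 212*91 + 5*(5*I) = 19292 + 25*I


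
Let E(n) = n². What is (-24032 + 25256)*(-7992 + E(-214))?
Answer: 46272096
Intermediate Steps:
(-24032 + 25256)*(-7992 + E(-214)) = (-24032 + 25256)*(-7992 + (-214)²) = 1224*(-7992 + 45796) = 1224*37804 = 46272096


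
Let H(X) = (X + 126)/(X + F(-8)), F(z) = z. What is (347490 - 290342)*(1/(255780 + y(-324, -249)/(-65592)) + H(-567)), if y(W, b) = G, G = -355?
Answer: 6504979741086708/148413003325 ≈ 43830.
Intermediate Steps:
H(X) = (126 + X)/(-8 + X) (H(X) = (X + 126)/(X - 8) = (126 + X)/(-8 + X))
y(W, b) = -355
(347490 - 290342)*(1/(255780 + y(-324, -249)/(-65592)) + H(-567)) = (347490 - 290342)*(1/(255780 - 355/(-65592)) + (126 - 567)/(-8 - 567)) = 57148*(1/(255780 - 355*(-1/65592)) - 441/(-575)) = 57148*(1/(255780 + 355/65592) - 1/575*(-441)) = 57148*(1/(16777122115/65592) + 441/575) = 57148*(65592/16777122115 + 441/575) = 57148*(1479749713623/1929369043225) = 6504979741086708/148413003325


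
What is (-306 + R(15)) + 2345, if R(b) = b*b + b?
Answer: 2279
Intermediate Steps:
R(b) = b + b² (R(b) = b² + b = b + b²)
(-306 + R(15)) + 2345 = (-306 + 15*(1 + 15)) + 2345 = (-306 + 15*16) + 2345 = (-306 + 240) + 2345 = -66 + 2345 = 2279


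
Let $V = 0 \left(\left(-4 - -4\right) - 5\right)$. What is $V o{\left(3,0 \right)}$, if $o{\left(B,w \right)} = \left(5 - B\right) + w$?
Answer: $0$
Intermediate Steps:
$o{\left(B,w \right)} = 5 + w - B$
$V = 0$ ($V = 0 \left(\left(-4 + 4\right) - 5\right) = 0 \left(0 - 5\right) = 0 \left(-5\right) = 0$)
$V o{\left(3,0 \right)} = 0 \left(5 + 0 - 3\right) = 0 \cdot 2 = 0$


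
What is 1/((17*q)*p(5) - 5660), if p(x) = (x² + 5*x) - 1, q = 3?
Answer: -1/3161 ≈ -0.00031636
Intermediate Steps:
p(x) = -1 + x² + 5*x
1/((17*q)*p(5) - 5660) = 1/((17*3)*(-1 + 5² + 5*5) - 5660) = 1/(51*(-1 + 25 + 25) - 5660) = 1/(51*49 - 5660) = 1/(2499 - 5660) = 1/(-3161) = -1/3161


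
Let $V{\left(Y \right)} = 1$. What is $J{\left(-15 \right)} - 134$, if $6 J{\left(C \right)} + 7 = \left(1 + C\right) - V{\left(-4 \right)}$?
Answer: $- \frac{413}{3} \approx -137.67$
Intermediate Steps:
$J{\left(C \right)} = - \frac{7}{6} + \frac{C}{6}$ ($J{\left(C \right)} = - \frac{7}{6} + \frac{\left(1 + C\right) - 1}{6} = - \frac{7}{6} + \frac{C}{6}$)
$J{\left(-15 \right)} - 134 = \left(- \frac{7}{6} + \frac{1}{6} \left(-15\right)\right) - 134 = \left(- \frac{7}{6} - \frac{5}{2}\right) - 134 = - \frac{11}{3} - 134 = - \frac{413}{3}$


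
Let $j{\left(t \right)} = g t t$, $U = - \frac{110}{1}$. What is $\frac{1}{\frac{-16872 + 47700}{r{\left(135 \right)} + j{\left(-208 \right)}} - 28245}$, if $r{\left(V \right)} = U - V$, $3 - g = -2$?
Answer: $- \frac{72025}{2034335849} \approx -3.5405 \cdot 10^{-5}$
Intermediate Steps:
$g = 5$ ($g = 3 - -2 = 3 + 2 = 5$)
$U = -110$ ($U = \left(-110\right) 1 = -110$)
$j{\left(t \right)} = 5 t^{2}$ ($j{\left(t \right)} = 5 t t = 5 t^{2}$)
$r{\left(V \right)} = -110 - V$
$\frac{1}{\frac{-16872 + 47700}{r{\left(135 \right)} + j{\left(-208 \right)}} - 28245} = \frac{1}{\frac{-16872 + 47700}{\left(-110 - 135\right) + 5 \left(-208\right)^{2}} - 28245} = \frac{1}{\frac{30828}{\left(-110 - 135\right) + 5 \cdot 43264} - 28245} = \frac{1}{\frac{30828}{-245 + 216320} - 28245} = \frac{1}{\frac{30828}{216075} - 28245} = \frac{1}{30828 \cdot \frac{1}{216075} - 28245} = \frac{1}{\frac{10276}{72025} - 28245} = \frac{1}{- \frac{2034335849}{72025}} = - \frac{72025}{2034335849}$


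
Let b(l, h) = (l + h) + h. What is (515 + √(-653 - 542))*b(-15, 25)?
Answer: 18025 + 35*I*√1195 ≈ 18025.0 + 1209.9*I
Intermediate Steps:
b(l, h) = l + 2*h (b(l, h) = (h + l) + h = l + 2*h)
(515 + √(-653 - 542))*b(-15, 25) = (515 + √(-653 - 542))*(-15 + 2*25) = (515 + √(-1195))*(-15 + 50) = (515 + I*√1195)*35 = 18025 + 35*I*√1195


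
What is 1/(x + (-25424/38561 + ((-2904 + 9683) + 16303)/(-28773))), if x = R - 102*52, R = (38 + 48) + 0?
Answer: -369838551/1930358089036 ≈ -0.00019159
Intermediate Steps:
R = 86 (R = 86 + 0 = 86)
x = -5218 (x = 86 - 102*52 = 86 - 5304 = -5218)
1/(x + (-25424/38561 + ((-2904 + 9683) + 16303)/(-28773))) = 1/(-5218 + (-25424/38561 + ((-2904 + 9683) + 16303)/(-28773))) = 1/(-5218 + (-25424*1/38561 + (6779 + 16303)*(-1/28773))) = 1/(-5218 + (-25424/38561 + 23082*(-1/28773))) = 1/(-5218 + (-25424/38561 - 7694/9591)) = 1/(-5218 - 540529918/369838551) = 1/(-1930358089036/369838551) = -369838551/1930358089036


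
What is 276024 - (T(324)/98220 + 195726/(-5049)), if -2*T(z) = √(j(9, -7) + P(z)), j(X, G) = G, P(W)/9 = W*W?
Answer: 464613634/1683 + √944777/196440 ≈ 2.7606e+5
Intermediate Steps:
P(W) = 9*W² (P(W) = 9*(W*W) = 9*W²)
T(z) = -√(-7 + 9*z²)/2
276024 - (T(324)/98220 + 195726/(-5049)) = 276024 - (-√(-7 + 9*324²)/2/98220 + 195726/(-5049)) = 276024 - (-√(-7 + 9*104976)/2*(1/98220) + 195726*(-1/5049)) = 276024 - (-√(-7 + 944784)/2*(1/98220) - 65242/1683) = 276024 - (-√944777/2*(1/98220) - 65242/1683) = 276024 - (-√944777/196440 - 65242/1683) = 276024 - (-65242/1683 - √944777/196440) = 276024 + (65242/1683 + √944777/196440) = 464613634/1683 + √944777/196440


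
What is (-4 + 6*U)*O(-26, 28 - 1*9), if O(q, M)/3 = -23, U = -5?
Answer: 2346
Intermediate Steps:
O(q, M) = -69 (O(q, M) = 3*(-23) = -69)
(-4 + 6*U)*O(-26, 28 - 1*9) = (-4 + 6*(-5))*(-69) = (-4 - 30)*(-69) = -34*(-69) = 2346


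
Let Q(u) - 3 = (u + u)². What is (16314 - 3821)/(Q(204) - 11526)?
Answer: 12493/154941 ≈ 0.080631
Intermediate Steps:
Q(u) = 3 + 4*u² (Q(u) = 3 + (u + u)² = 3 + (2*u)² = 3 + 4*u²)
(16314 - 3821)/(Q(204) - 11526) = (16314 - 3821)/((3 + 4*204²) - 11526) = 12493/((3 + 4*41616) - 11526) = 12493/((3 + 166464) - 11526) = 12493/(166467 - 11526) = 12493/154941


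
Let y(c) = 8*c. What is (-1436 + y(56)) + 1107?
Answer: 119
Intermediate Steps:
(-1436 + y(56)) + 1107 = (-1436 + 8*56) + 1107 = (-1436 + 448) + 1107 = -988 + 1107 = 119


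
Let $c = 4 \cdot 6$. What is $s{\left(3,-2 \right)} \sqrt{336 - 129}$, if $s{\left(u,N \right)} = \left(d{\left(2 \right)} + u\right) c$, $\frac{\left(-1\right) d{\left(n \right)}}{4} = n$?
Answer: $- 360 \sqrt{23} \approx -1726.5$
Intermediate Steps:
$d{\left(n \right)} = - 4 n$
$c = 24$
$s{\left(u,N \right)} = -192 + 24 u$ ($s{\left(u,N \right)} = \left(\left(-4\right) 2 + u\right) 24 = \left(-8 + u\right) 24 = -192 + 24 u$)
$s{\left(3,-2 \right)} \sqrt{336 - 129} = \left(-192 + 24 \cdot 3\right) \sqrt{336 - 129} = \left(-192 + 72\right) \sqrt{207} = - 120 \cdot 3 \sqrt{23} = - 360 \sqrt{23}$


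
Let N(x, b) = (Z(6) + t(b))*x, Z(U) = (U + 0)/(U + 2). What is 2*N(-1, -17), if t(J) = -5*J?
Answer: -343/2 ≈ -171.50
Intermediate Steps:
Z(U) = U/(2 + U)
N(x, b) = x*(¾ - 5*b) (N(x, b) = (6/(2 + 6) - 5*b)*x = (6/8 - 5*b)*x = (6*(⅛) - 5*b)*x = (¾ - 5*b)*x = x*(¾ - 5*b))
2*N(-1, -17) = 2*((¼)*(-1)*(3 - 20*(-17))) = 2*((¼)*(-1)*(3 + 340)) = 2*((¼)*(-1)*343) = 2*(-343/4) = -343/2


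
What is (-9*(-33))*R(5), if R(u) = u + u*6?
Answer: 10395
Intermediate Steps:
R(u) = 7*u (R(u) = u + 6*u = 7*u)
(-9*(-33))*R(5) = (-9*(-33))*(7*5) = 297*35 = 10395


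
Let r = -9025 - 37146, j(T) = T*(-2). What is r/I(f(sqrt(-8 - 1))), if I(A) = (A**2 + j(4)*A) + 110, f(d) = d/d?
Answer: -46171/103 ≈ -448.26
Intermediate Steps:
j(T) = -2*T
f(d) = 1
I(A) = 110 + A**2 - 8*A (I(A) = (A**2 + (-2*4)*A) + 110 = (A**2 - 8*A) + 110 = 110 + A**2 - 8*A)
r = -46171
r/I(f(sqrt(-8 - 1))) = -46171/(110 + 1**2 - 8*1) = -46171/(110 + 1 - 8) = -46171/103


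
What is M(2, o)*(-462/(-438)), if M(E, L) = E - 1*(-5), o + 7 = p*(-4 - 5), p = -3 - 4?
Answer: 539/73 ≈ 7.3836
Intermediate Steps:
p = -7
o = 56 (o = -7 - 7*(-4 - 5) = -7 - 7*(-9) = -7 + 63 = 56)
M(E, L) = 5 + E (M(E, L) = E + 5 = 5 + E)
M(2, o)*(-462/(-438)) = (5 + 2)*(-462/(-438)) = 7*(-462*(-1/438)) = 7*(77/73) = 539/73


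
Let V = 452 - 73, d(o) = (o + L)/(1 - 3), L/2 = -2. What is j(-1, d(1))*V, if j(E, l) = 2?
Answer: 758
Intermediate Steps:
L = -4 (L = 2*(-2) = -4)
d(o) = 2 - o/2 (d(o) = (o - 4)/(1 - 3) = (-4 + o)/(-2) = (-4 + o)*(-½) = 2 - o/2)
V = 379
j(-1, d(1))*V = 2*379 = 758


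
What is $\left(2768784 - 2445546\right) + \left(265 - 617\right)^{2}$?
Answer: $447142$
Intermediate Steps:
$\left(2768784 - 2445546\right) + \left(265 - 617\right)^{2} = 323238 + \left(-352\right)^{2} = 323238 + 123904 = 447142$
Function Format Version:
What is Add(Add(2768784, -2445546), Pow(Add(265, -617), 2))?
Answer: 447142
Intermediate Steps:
Add(Add(2768784, -2445546), Pow(Add(265, -617), 2)) = Add(323238, Pow(-352, 2)) = Add(323238, 123904) = 447142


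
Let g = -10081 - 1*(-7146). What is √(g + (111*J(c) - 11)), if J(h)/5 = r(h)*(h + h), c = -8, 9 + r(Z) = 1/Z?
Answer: 18*√241 ≈ 279.44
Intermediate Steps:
r(Z) = -9 + 1/Z
J(h) = 10*h*(-9 + 1/h) (J(h) = 5*((-9 + 1/h)*(h + h)) = 5*((-9 + 1/h)*(2*h)) = 5*(2*h*(-9 + 1/h)) = 10*h*(-9 + 1/h))
g = -2935 (g = -10081 + 7146 = -2935)
√(g + (111*J(c) - 11)) = √(-2935 + (111*(10 - 90*(-8)) - 11)) = √(-2935 + (111*(10 + 720) - 11)) = √(-2935 + (111*730 - 11)) = √(-2935 + (81030 - 11)) = √(-2935 + 81019) = √78084 = 18*√241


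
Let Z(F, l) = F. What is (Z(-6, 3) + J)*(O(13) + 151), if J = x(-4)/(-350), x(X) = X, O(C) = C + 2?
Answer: -173968/175 ≈ -994.10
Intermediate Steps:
O(C) = 2 + C
J = 2/175 (J = -4/(-350) = -4*(-1/350) = 2/175 ≈ 0.011429)
(Z(-6, 3) + J)*(O(13) + 151) = (-6 + 2/175)*((2 + 13) + 151) = -1048*(15 + 151)/175 = -1048/175*166 = -173968/175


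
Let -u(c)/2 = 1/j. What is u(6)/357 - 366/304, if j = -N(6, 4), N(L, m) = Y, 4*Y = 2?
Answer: -64723/54264 ≈ -1.1927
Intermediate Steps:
Y = ½ (Y = (¼)*2 = ½ ≈ 0.50000)
N(L, m) = ½
j = -½ (j = -1*½ = -½ ≈ -0.50000)
u(c) = 4 (u(c) = -2/(-½) = -2*(-2) = 4)
u(6)/357 - 366/304 = 4/357 - 366/304 = 4*(1/357) - 366*1/304 = 4/357 - 183/152 = -64723/54264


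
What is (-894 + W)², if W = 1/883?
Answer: 623153938801/779689 ≈ 7.9923e+5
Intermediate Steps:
W = 1/883 ≈ 0.0011325
(-894 + W)² = (-894 + 1/883)² = (-789401/883)² = 623153938801/779689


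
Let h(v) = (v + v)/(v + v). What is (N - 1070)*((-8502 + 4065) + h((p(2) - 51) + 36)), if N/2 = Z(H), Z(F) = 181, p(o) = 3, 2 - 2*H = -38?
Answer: 3140688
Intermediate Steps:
H = 20 (H = 1 - ½*(-38) = 1 + 19 = 20)
N = 362 (N = 2*181 = 362)
h(v) = 1 (h(v) = (2*v)/((2*v)) = (2*v)*(1/(2*v)) = 1)
(N - 1070)*((-8502 + 4065) + h((p(2) - 51) + 36)) = (362 - 1070)*((-8502 + 4065) + 1) = -708*(-4437 + 1) = -708*(-4436) = 3140688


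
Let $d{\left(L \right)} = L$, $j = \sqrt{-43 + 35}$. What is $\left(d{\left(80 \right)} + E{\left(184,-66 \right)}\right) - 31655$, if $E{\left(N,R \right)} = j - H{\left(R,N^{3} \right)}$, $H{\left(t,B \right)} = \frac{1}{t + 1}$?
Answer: $- \frac{2052374}{65} + 2 i \sqrt{2} \approx -31575.0 + 2.8284 i$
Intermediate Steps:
$j = 2 i \sqrt{2}$ ($j = \sqrt{-8} = 2 i \sqrt{2} \approx 2.8284 i$)
$H{\left(t,B \right)} = \frac{1}{1 + t}$
$E{\left(N,R \right)} = - \frac{1}{1 + R} + 2 i \sqrt{2}$ ($E{\left(N,R \right)} = 2 i \sqrt{2} - \frac{1}{1 + R} = - \frac{1}{1 + R} + 2 i \sqrt{2}$)
$\left(d{\left(80 \right)} + E{\left(184,-66 \right)}\right) - 31655 = \left(80 + \frac{-1 + 2 i \sqrt{2} \left(1 - 66\right)}{1 - 66}\right) - 31655 = \left(80 + \frac{-1 + 2 i \sqrt{2} \left(-65\right)}{-65}\right) - 31655 = \left(80 - \frac{-1 - 130 i \sqrt{2}}{65}\right) - 31655 = \left(80 + \left(\frac{1}{65} + 2 i \sqrt{2}\right)\right) - 31655 = \left(\frac{5201}{65} + 2 i \sqrt{2}\right) - 31655 = - \frac{2052374}{65} + 2 i \sqrt{2}$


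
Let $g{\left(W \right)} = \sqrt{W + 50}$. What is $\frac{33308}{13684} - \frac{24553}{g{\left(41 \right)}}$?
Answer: $\frac{757}{311} - \frac{24553 \sqrt{91}}{91} \approx -2571.4$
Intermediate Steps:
$g{\left(W \right)} = \sqrt{50 + W}$
$\frac{33308}{13684} - \frac{24553}{g{\left(41 \right)}} = \frac{33308}{13684} - \frac{24553}{\sqrt{50 + 41}} = 33308 \cdot \frac{1}{13684} - \frac{24553}{\sqrt{91}} = \frac{757}{311} - 24553 \frac{\sqrt{91}}{91} = \frac{757}{311} - \frac{24553 \sqrt{91}}{91}$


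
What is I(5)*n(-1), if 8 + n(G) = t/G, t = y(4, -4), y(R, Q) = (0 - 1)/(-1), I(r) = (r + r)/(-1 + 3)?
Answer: -45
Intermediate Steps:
I(r) = r (I(r) = (2*r)/2 = (2*r)*(1/2) = r)
y(R, Q) = 1 (y(R, Q) = -1*(-1) = 1)
t = 1
n(G) = -8 + 1/G
I(5)*n(-1) = 5*(-8 + 1/(-1)) = 5*(-8 - 1) = 5*(-9) = -45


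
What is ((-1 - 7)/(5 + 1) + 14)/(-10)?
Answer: -19/15 ≈ -1.2667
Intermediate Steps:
((-1 - 7)/(5 + 1) + 14)/(-10) = -(-8/6 + 14)/10 = -(-8*⅙ + 14)/10 = -(-4/3 + 14)/10 = -⅒*38/3 = -19/15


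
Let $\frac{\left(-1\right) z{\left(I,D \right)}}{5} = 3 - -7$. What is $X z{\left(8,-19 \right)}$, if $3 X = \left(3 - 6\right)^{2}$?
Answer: $-150$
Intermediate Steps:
$z{\left(I,D \right)} = -50$ ($z{\left(I,D \right)} = - 5 \left(3 - -7\right) = - 5 \left(3 + 7\right) = \left(-5\right) 10 = -50$)
$X = 3$ ($X = \frac{\left(3 - 6\right)^{2}}{3} = \frac{\left(-3\right)^{2}}{3} = \frac{1}{3} \cdot 9 = 3$)
$X z{\left(8,-19 \right)} = 3 \left(-50\right) = -150$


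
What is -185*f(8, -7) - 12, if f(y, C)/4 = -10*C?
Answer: -51812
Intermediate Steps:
f(y, C) = -40*C (f(y, C) = 4*(-10*C) = -40*C)
-185*f(8, -7) - 12 = -(-7400)*(-7) - 12 = -185*280 - 12 = -51800 - 12 = -51812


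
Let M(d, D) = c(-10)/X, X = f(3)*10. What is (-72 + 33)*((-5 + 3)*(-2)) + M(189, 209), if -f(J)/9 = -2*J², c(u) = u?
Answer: -25273/162 ≈ -156.01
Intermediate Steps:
f(J) = 18*J² (f(J) = -(-18)*J² = 18*J²)
X = 1620 (X = (18*3²)*10 = (18*9)*10 = 162*10 = 1620)
M(d, D) = -1/162 (M(d, D) = -10/1620 = -10*1/1620 = -1/162)
(-72 + 33)*((-5 + 3)*(-2)) + M(189, 209) = (-72 + 33)*((-5 + 3)*(-2)) - 1/162 = -(-78)*(-2) - 1/162 = -39*4 - 1/162 = -156 - 1/162 = -25273/162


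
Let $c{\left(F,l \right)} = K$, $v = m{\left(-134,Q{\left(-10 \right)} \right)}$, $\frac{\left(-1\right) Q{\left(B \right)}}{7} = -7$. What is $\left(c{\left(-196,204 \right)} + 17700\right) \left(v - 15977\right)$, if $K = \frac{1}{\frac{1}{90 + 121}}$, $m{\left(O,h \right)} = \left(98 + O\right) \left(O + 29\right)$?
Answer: $-218460467$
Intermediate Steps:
$Q{\left(B \right)} = 49$ ($Q{\left(B \right)} = \left(-7\right) \left(-7\right) = 49$)
$m{\left(O,h \right)} = \left(29 + O\right) \left(98 + O\right)$ ($m{\left(O,h \right)} = \left(98 + O\right) \left(29 + O\right) = \left(29 + O\right) \left(98 + O\right)$)
$v = 3780$ ($v = 2842 + \left(-134\right)^{2} + 127 \left(-134\right) = 2842 + 17956 - 17018 = 3780$)
$K = 211$ ($K = \frac{1}{\frac{1}{211}} = 211$)
$c{\left(F,l \right)} = 211$
$\left(c{\left(-196,204 \right)} + 17700\right) \left(v - 15977\right) = \left(211 + 17700\right) \left(3780 - 15977\right) = 17911 \left(-12197\right) = -218460467$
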